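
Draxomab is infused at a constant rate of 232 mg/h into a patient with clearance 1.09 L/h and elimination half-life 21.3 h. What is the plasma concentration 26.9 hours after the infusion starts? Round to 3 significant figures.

124 µg/mL

Css = rate / CL = 232 / 1.09 = 212.8 µg/mL
k = ln 2 / 21.3 = 0.03254 h⁻¹
C(t) = Css (1 − e^(−kt)) = 212.8 × (1 − e^(−0.8754)) = 212.8 × 0.5833 ≈ 124 µg/mL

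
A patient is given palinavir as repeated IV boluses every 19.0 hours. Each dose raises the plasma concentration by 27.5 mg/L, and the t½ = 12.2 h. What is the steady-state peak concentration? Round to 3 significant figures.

k = ln 2 / 12.2 = 0.05682 h⁻¹
Fraction remaining after one interval: e^(−kτ) = e^(−0.05682 × 19.0) = 0.3398
R = 1 / (1 − 0.3398) = 1.515
Css,max = 27.5 × 1.515 ≈ 41.7 mg/L

41.7 mg/L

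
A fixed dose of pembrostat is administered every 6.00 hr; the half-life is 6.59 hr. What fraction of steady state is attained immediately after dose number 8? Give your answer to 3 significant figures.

k = ln 2 / 6.59 = 0.1052 hr⁻¹
f_n = 1 − e^(−nkτ) = 1 − e^(−8 × 0.1052 × 6.00) = 1 − e^(−5.049) = 1 − 0.006418 ≈ 0.994

0.994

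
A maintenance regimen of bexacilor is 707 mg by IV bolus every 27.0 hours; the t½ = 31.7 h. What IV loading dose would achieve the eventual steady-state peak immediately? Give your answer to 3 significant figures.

1590 mg

k = ln 2 / 31.7 = 0.02187 h⁻¹
Accumulation ratio R = 1 / (1 − e^(−kτ)) = 1 / (1 − e^(−0.02187×27.0)) = 1 / (1 − 0.5541) = 2.243
Loading dose = maintenance dose × R = 707 × 2.243 ≈ 1590 mg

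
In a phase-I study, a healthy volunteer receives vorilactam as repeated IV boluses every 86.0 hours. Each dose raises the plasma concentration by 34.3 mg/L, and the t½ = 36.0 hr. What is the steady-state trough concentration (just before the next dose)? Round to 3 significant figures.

k = ln 2 / 36.0 = 0.01925 hr⁻¹
Fraction remaining after one interval: e^(−kτ) = e^(−0.01925 × 86.0) = 0.1909
R = 1 / (1 − 0.1909) = 1.236
Css,max = 34.3 × 1.236 = 42.39 mg/L
Css,min = Css,max × e^(−kτ) = 42.39 × 0.1909 ≈ 8.09 mg/L

8.09 mg/L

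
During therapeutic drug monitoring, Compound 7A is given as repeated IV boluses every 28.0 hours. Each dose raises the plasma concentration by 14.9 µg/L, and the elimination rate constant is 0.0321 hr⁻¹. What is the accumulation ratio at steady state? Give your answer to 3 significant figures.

1.69

Fraction remaining after one interval: e^(−kτ) = e^(−0.03210 × 28.0) = 0.4071
R = 1 / (1 − 0.4071) = 1 / 0.5929 ≈ 1.69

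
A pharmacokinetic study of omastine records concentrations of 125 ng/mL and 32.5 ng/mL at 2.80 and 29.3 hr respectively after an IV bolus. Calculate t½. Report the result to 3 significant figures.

k = ln(C₁/C₂) / (t₂ − t₁) = ln(125/32.5) / (29.3 − 2.80)
  = 1.347 / 26.50 = 0.05083 hr⁻¹
t½ = ln 2 / k = ln 2 / 0.05083 ≈ 13.6 hours

13.6 hours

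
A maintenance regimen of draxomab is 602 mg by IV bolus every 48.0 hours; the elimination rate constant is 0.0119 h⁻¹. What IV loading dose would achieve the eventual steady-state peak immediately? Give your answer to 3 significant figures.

1380 mg

Accumulation ratio R = 1 / (1 − e^(−kτ)) = 1 / (1 − e^(−0.01190×48.0)) = 1 / (1 − 0.5648) = 2.298
Loading dose = maintenance dose × R = 602 × 2.298 ≈ 1380 mg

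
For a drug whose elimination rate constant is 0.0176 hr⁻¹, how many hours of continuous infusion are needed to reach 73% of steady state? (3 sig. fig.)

f = 1 − e^(−kt)  ⇒  t = −ln(1 − f) / k
t = −ln(1 − 0.73) / 0.01760 = 1.309 / 0.01760 ≈ 74.4 hours

74.4 hours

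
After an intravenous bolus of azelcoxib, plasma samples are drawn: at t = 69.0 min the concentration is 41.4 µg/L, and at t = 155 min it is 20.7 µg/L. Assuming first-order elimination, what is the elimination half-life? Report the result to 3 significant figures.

86.0 minutes

k = ln(C₁/C₂) / (t₂ − t₁) = ln(41.4/20.7) / (155 − 69.0)
  = 0.6931 / 86.00 = 0.008060 min⁻¹
t½ = ln 2 / k = ln 2 / 0.008060 ≈ 86.0 minutes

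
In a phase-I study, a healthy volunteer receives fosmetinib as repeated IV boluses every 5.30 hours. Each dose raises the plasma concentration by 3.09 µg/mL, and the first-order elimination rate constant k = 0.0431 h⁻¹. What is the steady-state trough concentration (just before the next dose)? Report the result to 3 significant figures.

Fraction remaining after one interval: e^(−kτ) = e^(−0.04310 × 5.30) = 0.7958
R = 1 / (1 − 0.7958) = 4.897
Css,max = 3.09 × 4.897 = 15.13 µg/mL
Css,min = Css,max × e^(−kτ) = 15.13 × 0.7958 ≈ 12.0 µg/mL

12.0 µg/mL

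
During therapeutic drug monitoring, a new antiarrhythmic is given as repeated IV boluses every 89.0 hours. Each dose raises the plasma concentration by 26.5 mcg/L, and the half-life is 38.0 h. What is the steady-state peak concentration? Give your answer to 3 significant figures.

k = ln 2 / 38.0 = 0.01824 h⁻¹
Fraction remaining after one interval: e^(−kτ) = e^(−0.01824 × 89.0) = 0.1972
R = 1 / (1 − 0.1972) = 1.246
Css,max = 26.5 × 1.246 ≈ 33.0 mcg/L

33.0 mcg/L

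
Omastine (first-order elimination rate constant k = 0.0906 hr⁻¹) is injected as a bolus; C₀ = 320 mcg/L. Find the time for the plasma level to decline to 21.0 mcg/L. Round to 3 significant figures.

30.1 hours

C(t) = C₀ e^(−kt)  ⇒  t = ln(C₀/C) / k
t = ln(320/21.0) / 0.09060 = 2.724 / 0.09060 ≈ 30.1 hours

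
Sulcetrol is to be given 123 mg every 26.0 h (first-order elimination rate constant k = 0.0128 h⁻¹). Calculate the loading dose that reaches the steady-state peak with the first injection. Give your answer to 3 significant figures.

Accumulation ratio R = 1 / (1 − e^(−kτ)) = 1 / (1 − e^(−0.01280×26.0)) = 1 / (1 − 0.7169) = 3.532
Loading dose = maintenance dose × R = 123 × 3.532 ≈ 434 mg

434 mg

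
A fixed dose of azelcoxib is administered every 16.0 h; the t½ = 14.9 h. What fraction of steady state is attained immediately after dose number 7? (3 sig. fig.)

0.995

k = ln 2 / 14.9 = 0.04652 h⁻¹
f_n = 1 − e^(−nkτ) = 1 − e^(−7 × 0.04652 × 16.0) = 1 − e^(−5.210) = 1 − 0.005460 ≈ 0.995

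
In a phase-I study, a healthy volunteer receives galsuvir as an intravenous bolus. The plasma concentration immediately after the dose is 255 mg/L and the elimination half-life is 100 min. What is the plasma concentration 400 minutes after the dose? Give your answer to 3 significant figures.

15.9 mg/L

k = ln 2 / 100 = 0.006931 min⁻¹
400 min is 4.000 half-lives, so C = 255 × (1/2)^4.000 = 255 × 0.06250 ≈ 15.9 mg/L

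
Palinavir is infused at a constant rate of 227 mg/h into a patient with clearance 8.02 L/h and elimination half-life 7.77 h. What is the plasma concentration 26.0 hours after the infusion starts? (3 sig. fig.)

Css = rate / CL = 227 / 8.02 = 28.30 mg/L
k = ln 2 / 7.77 = 0.08921 h⁻¹
C(t) = Css (1 − e^(−kt)) = 28.30 × (1 − e^(−2.319)) = 28.30 × 0.9017 ≈ 25.5 mg/L

25.5 mg/L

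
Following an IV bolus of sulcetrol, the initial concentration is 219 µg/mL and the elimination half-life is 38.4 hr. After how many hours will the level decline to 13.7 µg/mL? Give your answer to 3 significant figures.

154 hours

k = ln 2 / 38.4 = 0.01805 hr⁻¹
C(t) = C₀ e^(−kt)  ⇒  t = ln(C₀/C) / k
t = ln(219/13.7) / 0.01805 = 2.772 / 0.01805 ≈ 154 hours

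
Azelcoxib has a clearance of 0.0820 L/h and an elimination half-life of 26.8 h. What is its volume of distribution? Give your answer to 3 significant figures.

k = ln 2 / t½ = ln 2 / 26.8 = 0.02586 h⁻¹
V = CL / k = 0.0820 / 0.02586 ≈ 3.17 L

3.17 L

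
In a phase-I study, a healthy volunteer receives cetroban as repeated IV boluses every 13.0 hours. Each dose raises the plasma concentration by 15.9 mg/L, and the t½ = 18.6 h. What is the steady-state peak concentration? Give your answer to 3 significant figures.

k = ln 2 / 18.6 = 0.03727 h⁻¹
Fraction remaining after one interval: e^(−kτ) = e^(−0.03727 × 13.0) = 0.6160
R = 1 / (1 − 0.6160) = 2.604
Css,max = 15.9 × 2.604 ≈ 41.4 mg/L

41.4 mg/L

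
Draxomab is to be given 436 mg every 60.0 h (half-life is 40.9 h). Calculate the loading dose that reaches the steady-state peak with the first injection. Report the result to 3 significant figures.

683 mg

k = ln 2 / 40.9 = 0.01695 h⁻¹
Accumulation ratio R = 1 / (1 − e^(−kτ)) = 1 / (1 − e^(−0.01695×60.0)) = 1 / (1 − 0.3617) = 1.567
Loading dose = maintenance dose × R = 436 × 1.567 ≈ 683 mg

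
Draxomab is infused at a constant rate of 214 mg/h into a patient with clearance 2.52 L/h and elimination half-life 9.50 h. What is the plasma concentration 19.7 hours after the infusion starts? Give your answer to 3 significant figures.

Css = rate / CL = 214 / 2.52 = 84.92 µg/mL
k = ln 2 / 9.50 = 0.07296 h⁻¹
C(t) = Css (1 − e^(−kt)) = 84.92 × (1 − e^(−1.437)) = 84.92 × 0.7624 ≈ 64.7 µg/mL

64.7 µg/mL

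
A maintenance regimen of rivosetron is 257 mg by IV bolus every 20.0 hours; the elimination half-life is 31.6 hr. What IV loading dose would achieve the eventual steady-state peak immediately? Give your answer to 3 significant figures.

724 mg

k = ln 2 / 31.6 = 0.02194 hr⁻¹
Accumulation ratio R = 1 / (1 − e^(−kτ)) = 1 / (1 − e^(−0.02194×20.0)) = 1 / (1 − 0.6449) = 2.816
Loading dose = maintenance dose × R = 257 × 2.816 ≈ 724 mg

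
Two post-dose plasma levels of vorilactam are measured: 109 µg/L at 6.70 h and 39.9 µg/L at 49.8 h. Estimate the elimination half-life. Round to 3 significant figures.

k = ln(C₁/C₂) / (t₂ − t₁) = ln(109/39.9) / (49.8 − 6.70)
  = 1.005 / 43.10 = 0.02332 h⁻¹
t½ = ln 2 / k = ln 2 / 0.02332 ≈ 29.7 hours

29.7 hours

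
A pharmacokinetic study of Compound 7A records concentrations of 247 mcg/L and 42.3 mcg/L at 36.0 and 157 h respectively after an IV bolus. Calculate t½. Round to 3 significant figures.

47.5 hours

k = ln(C₁/C₂) / (t₂ − t₁) = ln(247/42.3) / (157 − 36.0)
  = 1.765 / 121.0 = 0.01458 h⁻¹
t½ = ln 2 / k = ln 2 / 0.01458 ≈ 47.5 hours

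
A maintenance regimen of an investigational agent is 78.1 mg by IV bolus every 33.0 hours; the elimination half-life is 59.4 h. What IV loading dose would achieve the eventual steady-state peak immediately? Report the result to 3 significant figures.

k = ln 2 / 59.4 = 0.01167 h⁻¹
Accumulation ratio R = 1 / (1 − e^(−kτ)) = 1 / (1 − e^(−0.01167×33.0)) = 1 / (1 − 0.6804) = 3.129
Loading dose = maintenance dose × R = 78.1 × 3.129 ≈ 244 mg

244 mg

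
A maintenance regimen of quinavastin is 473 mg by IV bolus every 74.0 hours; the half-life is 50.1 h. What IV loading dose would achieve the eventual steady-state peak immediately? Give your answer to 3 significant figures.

738 mg

k = ln 2 / 50.1 = 0.01384 h⁻¹
Accumulation ratio R = 1 / (1 − e^(−kτ)) = 1 / (1 − e^(−0.01384×74.0)) = 1 / (1 − 0.3592) = 1.561
Loading dose = maintenance dose × R = 473 × 1.561 ≈ 738 mg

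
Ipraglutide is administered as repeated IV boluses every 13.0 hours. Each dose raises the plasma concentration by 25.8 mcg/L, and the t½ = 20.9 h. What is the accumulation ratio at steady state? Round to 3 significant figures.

k = ln 2 / 20.9 = 0.03316 h⁻¹
Fraction remaining after one interval: e^(−kτ) = e^(−0.03316 × 13.0) = 0.6498
R = 1 / (1 − 0.6498) = 1 / 0.3502 ≈ 2.86

2.86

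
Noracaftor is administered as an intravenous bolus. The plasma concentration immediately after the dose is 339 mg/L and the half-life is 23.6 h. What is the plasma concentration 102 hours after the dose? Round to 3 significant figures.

16.9 mg/L

k = ln 2 / 23.6 = 0.02937 h⁻¹
102 h is 4.322 half-lives, so C = 339 × (1/2)^4.322 = 339 × 0.05000 ≈ 16.9 mg/L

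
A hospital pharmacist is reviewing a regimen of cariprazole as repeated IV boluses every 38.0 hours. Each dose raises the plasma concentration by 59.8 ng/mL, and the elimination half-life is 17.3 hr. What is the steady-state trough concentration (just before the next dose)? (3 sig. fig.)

16.7 ng/mL

k = ln 2 / 17.3 = 0.04007 hr⁻¹
Fraction remaining after one interval: e^(−kτ) = e^(−0.04007 × 38.0) = 0.2182
R = 1 / (1 − 0.2182) = 1.279
Css,max = 59.8 × 1.279 = 76.49 ng/mL
Css,min = Css,max × e^(−kτ) = 76.49 × 0.2182 ≈ 16.7 ng/mL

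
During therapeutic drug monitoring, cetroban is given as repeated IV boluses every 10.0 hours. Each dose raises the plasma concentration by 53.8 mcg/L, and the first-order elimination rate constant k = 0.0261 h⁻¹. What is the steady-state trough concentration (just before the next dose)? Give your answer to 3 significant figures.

180 mcg/L

Fraction remaining after one interval: e^(−kτ) = e^(−0.02610 × 10.0) = 0.7703
R = 1 / (1 − 0.7703) = 4.353
Css,max = 53.8 × 4.353 = 234.2 mcg/L
Css,min = Css,max × e^(−kτ) = 234.2 × 0.7703 ≈ 180 mcg/L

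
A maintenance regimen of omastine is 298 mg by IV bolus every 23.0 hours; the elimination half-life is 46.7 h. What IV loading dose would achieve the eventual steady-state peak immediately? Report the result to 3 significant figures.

k = ln 2 / 46.7 = 0.01484 h⁻¹
Accumulation ratio R = 1 / (1 − e^(−kτ)) = 1 / (1 − e^(−0.01484×23.0)) = 1 / (1 − 0.7108) = 3.458
Loading dose = maintenance dose × R = 298 × 3.458 ≈ 1030 mg

1030 mg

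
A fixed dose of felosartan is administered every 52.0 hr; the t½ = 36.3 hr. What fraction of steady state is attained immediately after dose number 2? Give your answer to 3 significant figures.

k = ln 2 / 36.3 = 0.01909 hr⁻¹
f_n = 1 − e^(−nkτ) = 1 − e^(−2 × 0.01909 × 52.0) = 1 − e^(−1.986) = 1 − 0.1373 ≈ 0.863

0.863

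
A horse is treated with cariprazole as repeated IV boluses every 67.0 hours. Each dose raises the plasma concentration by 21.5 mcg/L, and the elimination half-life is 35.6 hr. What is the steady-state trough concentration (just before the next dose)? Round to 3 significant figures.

8.00 mcg/L

k = ln 2 / 35.6 = 0.01947 hr⁻¹
Fraction remaining after one interval: e^(−kτ) = e^(−0.01947 × 67.0) = 0.2713
R = 1 / (1 − 0.2713) = 1.372
Css,max = 21.5 × 1.372 = 29.50 mcg/L
Css,min = Css,max × e^(−kτ) = 29.50 × 0.2713 ≈ 8.00 mcg/L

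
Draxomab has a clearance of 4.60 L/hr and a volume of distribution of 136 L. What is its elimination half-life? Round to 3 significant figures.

k = CL / V = 4.60 / 136 = 0.03382 hr⁻¹
t½ = ln 2 / k = ln 2 / 0.03382 ≈ 20.5 hours

20.5 hours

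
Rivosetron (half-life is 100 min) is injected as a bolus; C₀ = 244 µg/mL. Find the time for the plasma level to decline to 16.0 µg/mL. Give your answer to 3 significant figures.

k = ln 2 / 100 = 0.006931 min⁻¹
C(t) = C₀ e^(−kt)  ⇒  t = ln(C₀/C) / k
t = ln(244/16.0) / 0.006931 = 2.725 / 0.006931 ≈ 393 minutes

393 minutes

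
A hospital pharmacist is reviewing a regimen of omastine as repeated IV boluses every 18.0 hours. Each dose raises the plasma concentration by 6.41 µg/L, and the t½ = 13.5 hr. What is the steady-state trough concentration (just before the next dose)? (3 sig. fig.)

k = ln 2 / 13.5 = 0.05134 hr⁻¹
Fraction remaining after one interval: e^(−kτ) = e^(−0.05134 × 18.0) = 0.3969
R = 1 / (1 − 0.3969) = 1.658
Css,max = 6.41 × 1.658 = 10.63 µg/L
Css,min = Css,max × e^(−kτ) = 10.63 × 0.3969 ≈ 4.22 µg/L

4.22 µg/L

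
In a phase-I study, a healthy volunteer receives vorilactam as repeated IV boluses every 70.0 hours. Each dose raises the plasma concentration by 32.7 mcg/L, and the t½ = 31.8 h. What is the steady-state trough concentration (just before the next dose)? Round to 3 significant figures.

k = ln 2 / 31.8 = 0.02180 h⁻¹
Fraction remaining after one interval: e^(−kτ) = e^(−0.02180 × 70.0) = 0.2174
R = 1 / (1 − 0.2174) = 1.278
Css,max = 32.7 × 1.278 = 41.79 mcg/L
Css,min = Css,max × e^(−kτ) = 41.79 × 0.2174 ≈ 9.09 mcg/L

9.09 mcg/L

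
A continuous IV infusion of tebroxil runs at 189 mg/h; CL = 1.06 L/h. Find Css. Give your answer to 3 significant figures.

Css = infusion rate / CL = 189 / 1.06 ≈ 178 mg/L

178 mg/L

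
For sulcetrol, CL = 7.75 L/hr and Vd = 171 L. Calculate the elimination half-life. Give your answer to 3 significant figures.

15.3 hours

k = CL / V = 7.75 / 171 = 0.04532 hr⁻¹
t½ = ln 2 / k = ln 2 / 0.04532 ≈ 15.3 hours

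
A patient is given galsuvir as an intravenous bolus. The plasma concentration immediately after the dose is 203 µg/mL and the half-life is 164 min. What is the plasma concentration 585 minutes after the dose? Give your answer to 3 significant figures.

k = ln 2 / 164 = 0.004227 min⁻¹
585 min is 3.567 half-lives, so C = 203 × (1/2)^3.567 = 203 × 0.08437 ≈ 17.1 µg/mL

17.1 µg/mL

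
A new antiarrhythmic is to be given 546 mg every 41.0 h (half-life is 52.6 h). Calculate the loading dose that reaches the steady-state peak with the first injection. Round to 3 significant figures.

1310 mg

k = ln 2 / 52.6 = 0.01318 h⁻¹
Accumulation ratio R = 1 / (1 − e^(−kτ)) = 1 / (1 − e^(−0.01318×41.0)) = 1 / (1 − 0.5826) = 2.396
Loading dose = maintenance dose × R = 546 × 2.396 ≈ 1310 mg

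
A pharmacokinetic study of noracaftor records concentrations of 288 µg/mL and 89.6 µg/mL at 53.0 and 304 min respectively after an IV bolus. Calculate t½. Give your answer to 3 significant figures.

149 minutes

k = ln(C₁/C₂) / (t₂ − t₁) = ln(288/89.6) / (304 − 53.0)
  = 1.168 / 251.0 = 0.004652 min⁻¹
t½ = ln 2 / k = ln 2 / 0.004652 ≈ 149 minutes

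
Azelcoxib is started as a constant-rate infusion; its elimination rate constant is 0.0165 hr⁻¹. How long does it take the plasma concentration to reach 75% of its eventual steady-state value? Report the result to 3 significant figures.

84.0 hours

f = 1 − e^(−kt)  ⇒  t = −ln(1 − f) / k
t = −ln(1 − 0.75) / 0.01650 = 1.386 / 0.01650 ≈ 84.0 hours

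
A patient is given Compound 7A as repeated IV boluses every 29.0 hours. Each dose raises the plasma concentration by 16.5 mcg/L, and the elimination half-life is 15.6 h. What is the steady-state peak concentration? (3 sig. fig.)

k = ln 2 / 15.6 = 0.04443 h⁻¹
Fraction remaining after one interval: e^(−kτ) = e^(−0.04443 × 29.0) = 0.2757
R = 1 / (1 − 0.2757) = 1.381
Css,max = 16.5 × 1.381 ≈ 22.8 mcg/L

22.8 mcg/L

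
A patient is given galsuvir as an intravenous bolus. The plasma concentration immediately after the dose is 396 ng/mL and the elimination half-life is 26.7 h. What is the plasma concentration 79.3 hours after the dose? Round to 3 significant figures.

k = ln 2 / 26.7 = 0.02596 h⁻¹
79.3 h is 2.970 half-lives, so C = 396 × (1/2)^2.970 = 396 × 0.1276 ≈ 50.5 ng/mL

50.5 ng/mL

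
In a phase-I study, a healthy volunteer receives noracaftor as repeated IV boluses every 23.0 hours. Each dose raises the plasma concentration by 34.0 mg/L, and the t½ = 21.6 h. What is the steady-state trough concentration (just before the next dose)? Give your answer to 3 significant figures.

31.1 mg/L

k = ln 2 / 21.6 = 0.03209 h⁻¹
Fraction remaining after one interval: e^(−kτ) = e^(−0.03209 × 23.0) = 0.4780
R = 1 / (1 − 0.4780) = 1.916
Css,max = 34.0 × 1.916 = 65.14 mg/L
Css,min = Css,max × e^(−kτ) = 65.14 × 0.4780 ≈ 31.1 mg/L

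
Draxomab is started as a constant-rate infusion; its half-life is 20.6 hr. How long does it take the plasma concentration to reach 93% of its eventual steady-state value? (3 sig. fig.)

k = ln 2 / 20.6 = 0.03365 hr⁻¹
f = 1 − e^(−kt)  ⇒  t = −ln(1 − f) / k
t = −ln(1 − 0.93) / 0.03365 = 2.659 / 0.03365 ≈ 79.0 hours

79.0 hours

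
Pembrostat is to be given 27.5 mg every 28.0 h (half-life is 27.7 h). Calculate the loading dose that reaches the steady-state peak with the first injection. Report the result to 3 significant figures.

k = ln 2 / 27.7 = 0.02502 h⁻¹
Accumulation ratio R = 1 / (1 − e^(−kτ)) = 1 / (1 − e^(−0.02502×28.0)) = 1 / (1 − 0.4963) = 1.985
Loading dose = maintenance dose × R = 27.5 × 1.985 ≈ 54.6 mg

54.6 mg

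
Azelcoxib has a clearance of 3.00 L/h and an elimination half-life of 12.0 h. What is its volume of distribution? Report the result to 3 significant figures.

k = ln 2 / t½ = ln 2 / 12.0 = 0.05776 h⁻¹
V = CL / k = 3.00 / 0.05776 ≈ 51.9 L

51.9 L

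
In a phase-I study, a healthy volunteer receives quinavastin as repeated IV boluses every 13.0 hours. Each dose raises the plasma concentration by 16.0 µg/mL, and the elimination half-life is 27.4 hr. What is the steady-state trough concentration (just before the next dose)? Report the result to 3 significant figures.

41.1 µg/mL

k = ln 2 / 27.4 = 0.02530 hr⁻¹
Fraction remaining after one interval: e^(−kτ) = e^(−0.02530 × 13.0) = 0.7197
R = 1 / (1 − 0.7197) = 3.568
Css,max = 16.0 × 3.568 = 57.09 µg/mL
Css,min = Css,max × e^(−kτ) = 57.09 × 0.7197 ≈ 41.1 µg/mL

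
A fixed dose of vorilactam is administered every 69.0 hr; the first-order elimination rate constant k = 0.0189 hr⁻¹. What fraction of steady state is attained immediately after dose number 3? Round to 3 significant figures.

0.980

f_n = 1 − e^(−nkτ) = 1 − e^(−3 × 0.01890 × 69.0) = 1 − e^(−3.912) = 1 − 0.01999 ≈ 0.980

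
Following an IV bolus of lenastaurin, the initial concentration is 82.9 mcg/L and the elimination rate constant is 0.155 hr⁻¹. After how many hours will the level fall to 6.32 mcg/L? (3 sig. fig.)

16.6 hours

C(t) = C₀ e^(−kt)  ⇒  t = ln(C₀/C) / k
t = ln(82.9/6.32) / 0.1550 = 2.574 / 0.1550 ≈ 16.6 hours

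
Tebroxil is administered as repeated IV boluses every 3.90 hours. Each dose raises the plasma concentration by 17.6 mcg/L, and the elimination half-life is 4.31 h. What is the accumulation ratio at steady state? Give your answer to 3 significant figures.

2.15

k = ln 2 / 4.31 = 0.1608 h⁻¹
Fraction remaining after one interval: e^(−kτ) = e^(−0.1608 × 3.90) = 0.5341
R = 1 / (1 − 0.5341) = 1 / 0.4659 ≈ 2.15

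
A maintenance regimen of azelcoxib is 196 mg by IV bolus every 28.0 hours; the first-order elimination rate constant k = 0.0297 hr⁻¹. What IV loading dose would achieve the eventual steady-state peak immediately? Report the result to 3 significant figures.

347 mg

Accumulation ratio R = 1 / (1 − e^(−kτ)) = 1 / (1 − e^(−0.02970×28.0)) = 1 / (1 − 0.4354) = 1.771
Loading dose = maintenance dose × R = 196 × 1.771 ≈ 347 mg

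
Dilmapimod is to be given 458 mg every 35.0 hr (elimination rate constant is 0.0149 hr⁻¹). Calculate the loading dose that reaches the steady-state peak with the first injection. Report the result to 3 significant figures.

Accumulation ratio R = 1 / (1 − e^(−kτ)) = 1 / (1 − e^(−0.01490×35.0)) = 1 / (1 − 0.5936) = 2.461
Loading dose = maintenance dose × R = 458 × 2.461 ≈ 1130 mg

1130 mg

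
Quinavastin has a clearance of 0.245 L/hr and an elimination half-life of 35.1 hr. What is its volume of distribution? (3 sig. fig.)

12.4 L

k = ln 2 / t½ = ln 2 / 35.1 = 0.01975 hr⁻¹
V = CL / k = 0.245 / 0.01975 ≈ 12.4 L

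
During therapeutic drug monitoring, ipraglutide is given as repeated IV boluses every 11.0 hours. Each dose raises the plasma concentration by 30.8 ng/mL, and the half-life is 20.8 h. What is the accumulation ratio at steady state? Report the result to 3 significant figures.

3.26

k = ln 2 / 20.8 = 0.03332 h⁻¹
Fraction remaining after one interval: e^(−kτ) = e^(−0.03332 × 11.0) = 0.6931
R = 1 / (1 − 0.6931) = 1 / 0.3069 ≈ 3.26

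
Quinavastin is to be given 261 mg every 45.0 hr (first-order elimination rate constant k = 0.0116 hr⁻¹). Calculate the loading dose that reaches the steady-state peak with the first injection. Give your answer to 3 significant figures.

Accumulation ratio R = 1 / (1 − e^(−kτ)) = 1 / (1 − e^(−0.01160×45.0)) = 1 / (1 − 0.5933) = 2.459
Loading dose = maintenance dose × R = 261 × 2.459 ≈ 642 mg

642 mg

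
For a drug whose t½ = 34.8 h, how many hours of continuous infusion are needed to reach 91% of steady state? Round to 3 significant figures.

121 hours

k = ln 2 / 34.8 = 0.01992 h⁻¹
f = 1 − e^(−kt)  ⇒  t = −ln(1 − f) / k
t = −ln(1 − 0.91) / 0.01992 = 2.408 / 0.01992 ≈ 121 hours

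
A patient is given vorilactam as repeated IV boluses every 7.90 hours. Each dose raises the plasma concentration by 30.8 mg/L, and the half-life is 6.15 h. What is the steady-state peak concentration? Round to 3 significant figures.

k = ln 2 / 6.15 = 0.1127 h⁻¹
Fraction remaining after one interval: e^(−kτ) = e^(−0.1127 × 7.90) = 0.4105
R = 1 / (1 − 0.4105) = 1.696
Css,max = 30.8 × 1.696 ≈ 52.2 mg/L

52.2 mg/L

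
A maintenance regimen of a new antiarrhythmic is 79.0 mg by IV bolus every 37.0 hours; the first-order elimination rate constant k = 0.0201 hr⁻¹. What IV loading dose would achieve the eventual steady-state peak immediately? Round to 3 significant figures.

Accumulation ratio R = 1 / (1 − e^(−kτ)) = 1 / (1 − e^(−0.02010×37.0)) = 1 / (1 − 0.4754) = 1.906
Loading dose = maintenance dose × R = 79.0 × 1.906 ≈ 151 mg

151 mg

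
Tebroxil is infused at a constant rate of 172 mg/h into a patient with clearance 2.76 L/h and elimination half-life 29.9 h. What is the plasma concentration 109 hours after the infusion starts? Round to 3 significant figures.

Css = rate / CL = 172 / 2.76 = 62.32 mg/L
k = ln 2 / 29.9 = 0.02318 h⁻¹
C(t) = Css (1 − e^(−kt)) = 62.32 × (1 − e^(−2.527)) = 62.32 × 0.9201 ≈ 57.3 mg/L

57.3 mg/L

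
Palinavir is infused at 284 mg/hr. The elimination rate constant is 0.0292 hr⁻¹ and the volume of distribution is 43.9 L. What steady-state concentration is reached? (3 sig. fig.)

CL = k · V = 0.0292 × 43.9 = 1.282 L/hr
Css = rate / CL = 284 / 1.282 ≈ 222 µg/mL

222 µg/mL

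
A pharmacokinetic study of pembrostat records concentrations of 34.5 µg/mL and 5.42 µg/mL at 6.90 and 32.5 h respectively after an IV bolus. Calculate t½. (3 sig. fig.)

9.59 hours

k = ln(C₁/C₂) / (t₂ − t₁) = ln(34.5/5.42) / (32.5 − 6.90)
  = 1.851 / 25.60 = 0.07230 h⁻¹
t½ = ln 2 / k = ln 2 / 0.07230 ≈ 9.59 hours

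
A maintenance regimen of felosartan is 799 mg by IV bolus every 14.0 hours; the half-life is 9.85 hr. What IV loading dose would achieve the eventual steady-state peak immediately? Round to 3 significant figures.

k = ln 2 / 9.85 = 0.07037 hr⁻¹
Accumulation ratio R = 1 / (1 − e^(−kτ)) = 1 / (1 − e^(−0.07037×14.0)) = 1 / (1 − 0.3734) = 1.596
Loading dose = maintenance dose × R = 799 × 1.596 ≈ 1280 mg

1280 mg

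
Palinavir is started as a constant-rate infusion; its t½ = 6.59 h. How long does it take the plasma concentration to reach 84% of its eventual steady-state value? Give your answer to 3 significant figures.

17.4 hours

k = ln 2 / 6.59 = 0.1052 h⁻¹
f = 1 − e^(−kt)  ⇒  t = −ln(1 − f) / k
t = −ln(1 − 0.84) / 0.1052 = 1.833 / 0.1052 ≈ 17.4 hours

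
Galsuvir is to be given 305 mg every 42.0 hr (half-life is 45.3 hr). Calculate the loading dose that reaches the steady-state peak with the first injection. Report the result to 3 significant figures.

k = ln 2 / 45.3 = 0.01530 hr⁻¹
Accumulation ratio R = 1 / (1 − e^(−kτ)) = 1 / (1 − e^(−0.01530×42.0)) = 1 / (1 − 0.5259) = 2.109
Loading dose = maintenance dose × R = 305 × 2.109 ≈ 643 mg

643 mg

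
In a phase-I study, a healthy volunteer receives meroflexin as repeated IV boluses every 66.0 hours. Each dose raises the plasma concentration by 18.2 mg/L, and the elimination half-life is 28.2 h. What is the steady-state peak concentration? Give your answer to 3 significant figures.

k = ln 2 / 28.2 = 0.02458 h⁻¹
Fraction remaining after one interval: e^(−kτ) = e^(−0.02458 × 66.0) = 0.1975
R = 1 / (1 − 0.1975) = 1.246
Css,max = 18.2 × 1.246 ≈ 22.7 mg/L

22.7 mg/L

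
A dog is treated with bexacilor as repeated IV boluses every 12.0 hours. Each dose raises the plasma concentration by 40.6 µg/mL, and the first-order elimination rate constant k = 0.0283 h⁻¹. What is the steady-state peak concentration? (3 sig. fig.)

141 µg/mL

Fraction remaining after one interval: e^(−kτ) = e^(−0.02830 × 12.0) = 0.7121
R = 1 / (1 − 0.7121) = 3.473
Css,max = 40.6 × 3.473 ≈ 141 µg/mL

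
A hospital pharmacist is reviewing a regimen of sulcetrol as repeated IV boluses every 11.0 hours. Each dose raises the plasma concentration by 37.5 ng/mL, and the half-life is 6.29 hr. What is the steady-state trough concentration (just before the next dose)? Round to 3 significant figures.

k = ln 2 / 6.29 = 0.1102 hr⁻¹
Fraction remaining after one interval: e^(−kτ) = e^(−0.1102 × 11.0) = 0.2975
R = 1 / (1 − 0.2975) = 1.424
Css,max = 37.5 × 1.424 = 53.38 ng/mL
Css,min = Css,max × e^(−kτ) = 53.38 × 0.2975 ≈ 15.9 ng/mL

15.9 ng/mL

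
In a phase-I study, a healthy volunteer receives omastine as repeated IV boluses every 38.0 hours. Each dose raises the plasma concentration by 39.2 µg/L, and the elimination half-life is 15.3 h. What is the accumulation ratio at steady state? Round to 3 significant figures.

1.22

k = ln 2 / 15.3 = 0.04530 h⁻¹
Fraction remaining after one interval: e^(−kτ) = e^(−0.04530 × 38.0) = 0.1788
R = 1 / (1 − 0.1788) = 1 / 0.8212 ≈ 1.22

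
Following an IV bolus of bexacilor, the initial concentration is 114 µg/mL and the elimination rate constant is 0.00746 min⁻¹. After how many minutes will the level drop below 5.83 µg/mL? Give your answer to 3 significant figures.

C(t) = C₀ e^(−kt)  ⇒  t = ln(C₀/C) / k
t = ln(114/5.83) / 0.007460 = 2.973 / 0.007460 ≈ 399 minutes

399 minutes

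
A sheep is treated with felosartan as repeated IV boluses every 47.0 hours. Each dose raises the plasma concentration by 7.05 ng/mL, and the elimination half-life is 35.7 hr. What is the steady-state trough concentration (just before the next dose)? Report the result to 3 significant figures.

k = ln 2 / 35.7 = 0.01942 hr⁻¹
Fraction remaining after one interval: e^(−kτ) = e^(−0.01942 × 47.0) = 0.4015
R = 1 / (1 − 0.4015) = 1.671
Css,max = 7.05 × 1.671 = 11.78 ng/mL
Css,min = Css,max × e^(−kτ) = 11.78 × 0.4015 ≈ 4.73 ng/mL

4.73 ng/mL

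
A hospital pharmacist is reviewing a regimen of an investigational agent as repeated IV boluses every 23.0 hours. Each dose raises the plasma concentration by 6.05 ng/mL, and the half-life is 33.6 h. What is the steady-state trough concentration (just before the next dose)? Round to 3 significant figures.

k = ln 2 / 33.6 = 0.02063 h⁻¹
Fraction remaining after one interval: e^(−kτ) = e^(−0.02063 × 23.0) = 0.6222
R = 1 / (1 − 0.6222) = 2.647
Css,max = 6.05 × 2.647 = 16.01 ng/mL
Css,min = Css,max × e^(−kτ) = 16.01 × 0.6222 ≈ 9.96 ng/mL

9.96 ng/mL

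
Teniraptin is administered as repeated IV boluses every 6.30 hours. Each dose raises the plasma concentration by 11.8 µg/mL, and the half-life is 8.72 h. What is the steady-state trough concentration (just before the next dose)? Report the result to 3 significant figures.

k = ln 2 / 8.72 = 0.07949 h⁻¹
Fraction remaining after one interval: e^(−kτ) = e^(−0.07949 × 6.30) = 0.6061
R = 1 / (1 − 0.6061) = 2.538
Css,max = 11.8 × 2.538 = 29.95 µg/mL
Css,min = Css,max × e^(−kτ) = 29.95 × 0.6061 ≈ 18.2 µg/mL

18.2 µg/mL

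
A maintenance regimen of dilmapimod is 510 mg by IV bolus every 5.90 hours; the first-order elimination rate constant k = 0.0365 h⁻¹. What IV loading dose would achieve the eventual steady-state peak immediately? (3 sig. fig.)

2630 mg

Accumulation ratio R = 1 / (1 − e^(−kτ)) = 1 / (1 − e^(−0.03650×5.90)) = 1 / (1 − 0.8063) = 5.162
Loading dose = maintenance dose × R = 510 × 5.162 ≈ 2630 mg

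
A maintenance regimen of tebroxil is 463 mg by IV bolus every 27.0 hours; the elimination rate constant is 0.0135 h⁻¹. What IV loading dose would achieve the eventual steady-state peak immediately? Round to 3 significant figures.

Accumulation ratio R = 1 / (1 − e^(−kτ)) = 1 / (1 − e^(−0.01350×27.0)) = 1 / (1 − 0.6945) = 3.274
Loading dose = maintenance dose × R = 463 × 3.274 ≈ 1520 mg

1520 mg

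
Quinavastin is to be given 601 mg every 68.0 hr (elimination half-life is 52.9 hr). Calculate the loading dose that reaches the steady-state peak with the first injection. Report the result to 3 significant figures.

1020 mg

k = ln 2 / 52.9 = 0.01310 hr⁻¹
Accumulation ratio R = 1 / (1 − e^(−kτ)) = 1 / (1 − e^(−0.01310×68.0)) = 1 / (1 − 0.4102) = 1.696
Loading dose = maintenance dose × R = 601 × 1.696 ≈ 1020 mg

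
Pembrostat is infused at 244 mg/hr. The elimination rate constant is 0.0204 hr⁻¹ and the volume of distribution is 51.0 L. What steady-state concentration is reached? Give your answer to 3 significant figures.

CL = k · V = 0.0204 × 51.0 = 1.040 L/hr
Css = rate / CL = 244 / 1.040 ≈ 235 µg/mL

235 µg/mL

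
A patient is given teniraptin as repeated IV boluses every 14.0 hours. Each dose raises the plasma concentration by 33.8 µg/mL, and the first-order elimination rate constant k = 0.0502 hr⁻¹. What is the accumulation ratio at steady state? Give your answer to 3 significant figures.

1.98

Fraction remaining after one interval: e^(−kτ) = e^(−0.05020 × 14.0) = 0.4952
R = 1 / (1 − 0.4952) = 1 / 0.5048 ≈ 1.98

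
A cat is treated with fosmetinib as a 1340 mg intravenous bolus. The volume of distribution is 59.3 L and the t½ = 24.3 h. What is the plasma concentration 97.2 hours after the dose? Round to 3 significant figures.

1.41 µg/mL

C₀ = dose / V = 1340 / 59.3 = 22.60 µg/mL
k = ln 2 / 24.3 = 0.02852 h⁻¹
C(t) = C₀ e^(−kt) = 22.60 × e^(−0.02852 × 97.2) = 22.60 × e^(−2.773) = 22.60 × 0.06250 ≈ 1.41 µg/mL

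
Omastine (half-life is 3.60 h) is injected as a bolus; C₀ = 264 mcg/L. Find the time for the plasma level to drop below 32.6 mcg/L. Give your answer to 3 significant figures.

k = ln 2 / 3.60 = 0.1925 h⁻¹
C(t) = C₀ e^(−kt)  ⇒  t = ln(C₀/C) / k
t = ln(264/32.6) / 0.1925 = 2.092 / 0.1925 ≈ 10.9 hours

10.9 hours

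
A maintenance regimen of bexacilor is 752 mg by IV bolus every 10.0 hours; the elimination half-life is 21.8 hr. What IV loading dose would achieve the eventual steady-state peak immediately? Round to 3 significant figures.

2760 mg

k = ln 2 / 21.8 = 0.03180 hr⁻¹
Accumulation ratio R = 1 / (1 − e^(−kτ)) = 1 / (1 − e^(−0.03180×10.0)) = 1 / (1 − 0.7276) = 3.672
Loading dose = maintenance dose × R = 752 × 3.672 ≈ 2760 mg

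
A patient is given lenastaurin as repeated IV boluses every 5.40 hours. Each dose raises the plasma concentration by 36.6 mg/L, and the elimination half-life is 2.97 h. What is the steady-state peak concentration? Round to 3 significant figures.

k = ln 2 / 2.97 = 0.2334 h⁻¹
Fraction remaining after one interval: e^(−kτ) = e^(−0.2334 × 5.40) = 0.2836
R = 1 / (1 − 0.2836) = 1.396
Css,max = 36.6 × 1.396 ≈ 51.1 mg/L

51.1 mg/L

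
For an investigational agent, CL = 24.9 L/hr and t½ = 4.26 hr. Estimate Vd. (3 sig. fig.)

k = ln 2 / t½ = ln 2 / 4.26 = 0.1627 hr⁻¹
V = CL / k = 24.9 / 0.1627 ≈ 153 L

153 L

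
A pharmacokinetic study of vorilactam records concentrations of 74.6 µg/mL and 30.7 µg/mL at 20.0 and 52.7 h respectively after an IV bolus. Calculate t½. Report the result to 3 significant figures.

k = ln(C₁/C₂) / (t₂ − t₁) = ln(74.6/30.7) / (52.7 − 20.0)
  = 0.8879 / 32.70 = 0.02715 h⁻¹
t½ = ln 2 / k = ln 2 / 0.02715 ≈ 25.5 hours

25.5 hours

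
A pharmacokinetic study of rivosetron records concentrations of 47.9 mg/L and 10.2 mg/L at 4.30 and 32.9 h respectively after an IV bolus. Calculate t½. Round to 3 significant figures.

12.8 hours

k = ln(C₁/C₂) / (t₂ − t₁) = ln(47.9/10.2) / (32.9 − 4.30)
  = 1.547 / 28.60 = 0.05408 h⁻¹
t½ = ln 2 / k = ln 2 / 0.05408 ≈ 12.8 hours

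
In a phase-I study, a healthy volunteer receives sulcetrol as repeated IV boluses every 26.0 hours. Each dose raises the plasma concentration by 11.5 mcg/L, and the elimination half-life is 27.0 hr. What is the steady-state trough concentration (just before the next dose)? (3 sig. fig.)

12.1 mcg/L

k = ln 2 / 27.0 = 0.02567 hr⁻¹
Fraction remaining after one interval: e^(−kτ) = e^(−0.02567 × 26.0) = 0.5130
R = 1 / (1 − 0.5130) = 2.053
Css,max = 11.5 × 2.053 = 23.61 mcg/L
Css,min = Css,max × e^(−kτ) = 23.61 × 0.5130 ≈ 12.1 mcg/L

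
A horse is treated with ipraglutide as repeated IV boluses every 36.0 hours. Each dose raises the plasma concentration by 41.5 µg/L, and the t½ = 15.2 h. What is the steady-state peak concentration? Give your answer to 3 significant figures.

51.5 µg/L

k = ln 2 / 15.2 = 0.04560 h⁻¹
Fraction remaining after one interval: e^(−kτ) = e^(−0.04560 × 36.0) = 0.1937
R = 1 / (1 − 0.1937) = 1.240
Css,max = 41.5 × 1.240 ≈ 51.5 µg/L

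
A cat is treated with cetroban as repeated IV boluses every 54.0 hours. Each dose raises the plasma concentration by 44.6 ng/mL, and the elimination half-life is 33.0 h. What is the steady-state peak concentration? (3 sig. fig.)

65.7 ng/mL

k = ln 2 / 33.0 = 0.02100 h⁻¹
Fraction remaining after one interval: e^(−kτ) = e^(−0.02100 × 54.0) = 0.3217
R = 1 / (1 − 0.3217) = 1.474
Css,max = 44.6 × 1.474 ≈ 65.7 ng/mL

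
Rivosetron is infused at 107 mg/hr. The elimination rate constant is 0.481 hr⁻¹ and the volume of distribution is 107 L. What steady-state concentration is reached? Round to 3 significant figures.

CL = k · V = 0.481 × 107 = 51.47 L/hr
Css = rate / CL = 107 / 51.47 ≈ 2.08 mg/L

2.08 mg/L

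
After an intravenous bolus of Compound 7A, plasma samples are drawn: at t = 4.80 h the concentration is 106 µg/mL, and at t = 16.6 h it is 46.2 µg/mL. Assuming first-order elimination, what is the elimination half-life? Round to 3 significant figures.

9.85 hours

k = ln(C₁/C₂) / (t₂ − t₁) = ln(106/46.2) / (16.6 − 4.80)
  = 0.8305 / 11.80 = 0.07038 h⁻¹
t½ = ln 2 / k = ln 2 / 0.07038 ≈ 9.85 hours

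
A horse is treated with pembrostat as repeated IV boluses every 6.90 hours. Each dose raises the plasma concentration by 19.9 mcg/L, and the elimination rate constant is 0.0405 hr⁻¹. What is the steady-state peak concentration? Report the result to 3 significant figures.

Fraction remaining after one interval: e^(−kτ) = e^(−0.04050 × 6.90) = 0.7562
R = 1 / (1 − 0.7562) = 4.102
Css,max = 19.9 × 4.102 ≈ 81.6 mcg/L

81.6 mcg/L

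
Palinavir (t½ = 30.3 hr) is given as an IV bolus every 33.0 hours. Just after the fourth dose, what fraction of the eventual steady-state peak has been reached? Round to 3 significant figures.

0.951

k = ln 2 / 30.3 = 0.02288 hr⁻¹
f_n = 1 − e^(−nkτ) = 1 − e^(−4 × 0.02288 × 33.0) = 1 − e^(−3.020) = 1 − 0.04882 ≈ 0.951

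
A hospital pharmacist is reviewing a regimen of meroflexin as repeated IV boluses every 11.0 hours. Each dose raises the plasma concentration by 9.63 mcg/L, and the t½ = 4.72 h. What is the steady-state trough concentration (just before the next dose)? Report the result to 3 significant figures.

2.39 mcg/L

k = ln 2 / 4.72 = 0.1469 h⁻¹
Fraction remaining after one interval: e^(−kτ) = e^(−0.1469 × 11.0) = 0.1988
R = 1 / (1 − 0.1988) = 1.248
Css,max = 9.63 × 1.248 = 12.02 mcg/L
Css,min = Css,max × e^(−kτ) = 12.02 × 0.1988 ≈ 2.39 mcg/L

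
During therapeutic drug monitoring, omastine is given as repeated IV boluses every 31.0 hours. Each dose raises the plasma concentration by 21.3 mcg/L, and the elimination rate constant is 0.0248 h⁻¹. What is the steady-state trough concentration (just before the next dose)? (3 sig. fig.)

18.4 mcg/L

Fraction remaining after one interval: e^(−kτ) = e^(−0.02480 × 31.0) = 0.4636
R = 1 / (1 − 0.4636) = 1.864
Css,max = 21.3 × 1.864 = 39.71 mcg/L
Css,min = Css,max × e^(−kτ) = 39.71 × 0.4636 ≈ 18.4 mcg/L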